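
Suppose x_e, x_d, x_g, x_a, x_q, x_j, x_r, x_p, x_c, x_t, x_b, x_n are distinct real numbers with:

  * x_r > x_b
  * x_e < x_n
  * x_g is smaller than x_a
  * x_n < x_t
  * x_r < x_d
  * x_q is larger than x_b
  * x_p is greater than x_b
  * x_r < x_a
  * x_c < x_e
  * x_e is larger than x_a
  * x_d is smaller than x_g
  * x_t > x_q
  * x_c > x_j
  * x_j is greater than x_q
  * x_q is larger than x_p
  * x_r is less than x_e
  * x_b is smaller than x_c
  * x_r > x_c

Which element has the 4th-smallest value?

x_j

The consecutive relations fix a unique order: x_b < x_p < x_q < x_j < x_c < x_r < x_d < x_g < x_a < x_e < x_n < x_t.
Counting 4 from the smallest end gives x_j.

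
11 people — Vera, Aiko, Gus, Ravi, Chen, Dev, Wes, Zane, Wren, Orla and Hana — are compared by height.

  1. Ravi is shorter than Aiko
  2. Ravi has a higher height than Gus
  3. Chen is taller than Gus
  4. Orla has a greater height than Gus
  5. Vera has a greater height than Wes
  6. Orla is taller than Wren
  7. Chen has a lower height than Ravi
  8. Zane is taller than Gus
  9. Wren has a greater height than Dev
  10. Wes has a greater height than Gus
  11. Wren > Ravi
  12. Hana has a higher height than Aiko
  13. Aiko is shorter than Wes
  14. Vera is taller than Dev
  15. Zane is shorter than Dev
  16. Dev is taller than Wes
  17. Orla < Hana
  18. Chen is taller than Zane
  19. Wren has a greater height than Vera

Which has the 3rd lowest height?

The consecutive relations fix a unique order: Gus < Zane < Chen < Ravi < Aiko < Wes < Dev < Vera < Wren < Orla < Hana.
The 3rd smallest is Chen.

Chen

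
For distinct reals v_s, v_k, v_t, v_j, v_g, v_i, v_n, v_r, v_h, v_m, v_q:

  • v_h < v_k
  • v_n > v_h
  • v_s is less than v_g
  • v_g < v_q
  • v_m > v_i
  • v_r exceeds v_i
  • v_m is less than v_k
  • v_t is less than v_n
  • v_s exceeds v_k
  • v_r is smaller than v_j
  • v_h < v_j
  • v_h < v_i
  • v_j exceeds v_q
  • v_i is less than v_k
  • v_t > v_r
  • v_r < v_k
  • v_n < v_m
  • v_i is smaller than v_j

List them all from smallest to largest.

v_h < v_i < v_r < v_t < v_n < v_m < v_k < v_s < v_g < v_q < v_j

Nothing is placed below v_h, so it is least; from there v_h < v_i; v_i < v_r; v_r < v_t; v_t < v_n; v_n < v_m; v_m < v_k; v_k < v_s; v_s < v_g; v_g < v_q; v_q < v_j, each given directly.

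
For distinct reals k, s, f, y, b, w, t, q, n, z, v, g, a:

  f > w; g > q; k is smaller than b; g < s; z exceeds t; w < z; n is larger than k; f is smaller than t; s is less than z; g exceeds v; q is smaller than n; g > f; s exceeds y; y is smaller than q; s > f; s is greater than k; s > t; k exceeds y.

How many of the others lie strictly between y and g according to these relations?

The relations place y below g. An element lies strictly between them when it is forced above y and also forced below g.
Above y: {k, b, q, n, s, z}. Below g: {w, v, f, q}.
Intersection: {q} — 1.

1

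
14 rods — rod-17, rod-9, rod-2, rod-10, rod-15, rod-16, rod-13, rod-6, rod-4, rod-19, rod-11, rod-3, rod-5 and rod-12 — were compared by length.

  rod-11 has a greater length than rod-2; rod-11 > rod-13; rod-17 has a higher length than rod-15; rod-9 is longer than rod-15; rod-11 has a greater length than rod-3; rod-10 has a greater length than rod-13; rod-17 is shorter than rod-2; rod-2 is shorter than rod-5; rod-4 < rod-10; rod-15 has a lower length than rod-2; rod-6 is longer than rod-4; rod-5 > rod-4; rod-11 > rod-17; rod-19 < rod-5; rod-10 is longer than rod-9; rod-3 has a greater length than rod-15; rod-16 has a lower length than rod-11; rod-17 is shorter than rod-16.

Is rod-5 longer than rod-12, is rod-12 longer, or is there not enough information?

Following every chain through rod-12: nothing is chained to rod-12.
rod-5 is not reached, and no chain runs the other way from rod-5 to rod-12.
So the given relations leave the order of rod-12 and rod-5 undetermined.

undetermined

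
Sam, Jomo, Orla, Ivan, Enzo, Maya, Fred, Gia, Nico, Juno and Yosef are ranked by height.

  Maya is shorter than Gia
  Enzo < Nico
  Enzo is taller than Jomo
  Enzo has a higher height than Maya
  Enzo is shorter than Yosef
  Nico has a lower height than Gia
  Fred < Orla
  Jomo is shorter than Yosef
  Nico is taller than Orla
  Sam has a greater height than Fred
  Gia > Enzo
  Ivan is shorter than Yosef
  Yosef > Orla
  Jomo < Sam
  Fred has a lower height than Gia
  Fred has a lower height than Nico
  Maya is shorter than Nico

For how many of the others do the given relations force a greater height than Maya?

From Maya the given relations immediately reach Enzo, Nico, Gia.
From those, Yosef — 4 in total.
Nothing else is reachable above Maya; 4 in all.

4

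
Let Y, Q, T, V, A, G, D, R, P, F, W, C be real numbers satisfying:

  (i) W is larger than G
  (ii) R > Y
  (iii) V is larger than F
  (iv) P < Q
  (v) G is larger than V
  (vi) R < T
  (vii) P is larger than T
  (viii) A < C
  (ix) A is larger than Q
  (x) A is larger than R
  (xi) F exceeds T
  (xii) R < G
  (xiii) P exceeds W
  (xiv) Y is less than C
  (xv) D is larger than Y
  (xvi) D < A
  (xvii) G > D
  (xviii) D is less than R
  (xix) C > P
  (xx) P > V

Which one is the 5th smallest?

F

Chaining the given pairs: Y < D < R < T < F < V < G < W < P < Q < A < C.
Counting 5 from the smallest end gives F.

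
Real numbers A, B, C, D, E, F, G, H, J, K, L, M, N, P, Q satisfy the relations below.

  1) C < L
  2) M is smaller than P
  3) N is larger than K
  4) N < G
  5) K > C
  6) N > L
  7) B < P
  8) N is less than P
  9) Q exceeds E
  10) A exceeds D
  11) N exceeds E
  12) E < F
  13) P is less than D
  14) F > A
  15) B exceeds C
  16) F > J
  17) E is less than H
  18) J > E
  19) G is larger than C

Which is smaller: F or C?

C

The relevant relations are C < L; L < N; N < P; P < D; D < A; A < F.
Chaining these gives C < L < N < P < D < A < F.
So C < F; C is the smaller of the two.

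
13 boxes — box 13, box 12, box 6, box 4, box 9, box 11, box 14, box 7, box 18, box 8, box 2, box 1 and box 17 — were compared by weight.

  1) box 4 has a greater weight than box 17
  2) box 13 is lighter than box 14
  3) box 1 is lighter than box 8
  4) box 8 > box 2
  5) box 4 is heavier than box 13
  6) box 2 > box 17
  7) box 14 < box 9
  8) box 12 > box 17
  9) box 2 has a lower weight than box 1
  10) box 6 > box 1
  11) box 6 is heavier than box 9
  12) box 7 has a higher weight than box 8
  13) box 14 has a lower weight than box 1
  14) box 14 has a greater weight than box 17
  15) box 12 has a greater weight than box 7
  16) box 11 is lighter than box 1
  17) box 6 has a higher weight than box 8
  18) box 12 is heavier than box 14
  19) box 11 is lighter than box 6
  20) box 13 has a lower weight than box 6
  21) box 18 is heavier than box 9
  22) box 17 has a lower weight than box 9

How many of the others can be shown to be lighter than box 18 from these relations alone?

From box 18 the given relations immediately reach box 9.
From those, box 17, box 14 — 3 in total.
From those, box 13 — 4 in total.
Nothing else is reachable below box 18; 4 in all.

4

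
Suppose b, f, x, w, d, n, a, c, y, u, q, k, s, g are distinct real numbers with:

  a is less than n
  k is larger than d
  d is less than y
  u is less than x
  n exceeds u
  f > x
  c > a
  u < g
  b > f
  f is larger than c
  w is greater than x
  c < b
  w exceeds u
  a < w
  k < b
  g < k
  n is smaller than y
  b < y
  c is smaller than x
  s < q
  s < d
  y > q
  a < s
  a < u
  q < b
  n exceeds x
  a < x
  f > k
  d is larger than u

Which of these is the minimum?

a

u is not least since a < u; s is not least since a < s; c is not least since a < c; g is not least since u < g; x is not least since a < x; n is not least since u < n; d is not least since s < d; q is not least since s < q; w is not least since u < w; k is not least since d < k; f is not least since k < f; b is not least since q < b; y is not least since b < y.
Only a has nothing below it, so a is the minimum.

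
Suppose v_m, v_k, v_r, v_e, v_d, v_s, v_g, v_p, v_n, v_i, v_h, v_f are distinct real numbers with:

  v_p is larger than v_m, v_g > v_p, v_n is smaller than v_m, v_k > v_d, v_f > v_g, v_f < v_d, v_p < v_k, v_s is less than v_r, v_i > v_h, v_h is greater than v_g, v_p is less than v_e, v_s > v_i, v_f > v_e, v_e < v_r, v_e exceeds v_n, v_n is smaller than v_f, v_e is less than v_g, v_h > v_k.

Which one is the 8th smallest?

v_k

Chaining the given pairs: v_n < v_m < v_p < v_e < v_g < v_f < v_d < v_k < v_h < v_i < v_s < v_r.
The 8th smallest is v_k.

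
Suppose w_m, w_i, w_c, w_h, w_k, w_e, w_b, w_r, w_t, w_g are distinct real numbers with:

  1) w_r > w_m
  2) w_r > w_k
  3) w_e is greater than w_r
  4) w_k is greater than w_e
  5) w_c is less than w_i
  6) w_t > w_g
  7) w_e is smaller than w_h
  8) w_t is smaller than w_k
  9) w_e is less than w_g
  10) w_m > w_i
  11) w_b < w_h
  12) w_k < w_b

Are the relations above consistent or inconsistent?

We have w_k < w_r stated directly, yet also w_r < w_e < w_g < w_t < w_k by chaining the others — so w_r < w_k. Contradiction.

inconsistent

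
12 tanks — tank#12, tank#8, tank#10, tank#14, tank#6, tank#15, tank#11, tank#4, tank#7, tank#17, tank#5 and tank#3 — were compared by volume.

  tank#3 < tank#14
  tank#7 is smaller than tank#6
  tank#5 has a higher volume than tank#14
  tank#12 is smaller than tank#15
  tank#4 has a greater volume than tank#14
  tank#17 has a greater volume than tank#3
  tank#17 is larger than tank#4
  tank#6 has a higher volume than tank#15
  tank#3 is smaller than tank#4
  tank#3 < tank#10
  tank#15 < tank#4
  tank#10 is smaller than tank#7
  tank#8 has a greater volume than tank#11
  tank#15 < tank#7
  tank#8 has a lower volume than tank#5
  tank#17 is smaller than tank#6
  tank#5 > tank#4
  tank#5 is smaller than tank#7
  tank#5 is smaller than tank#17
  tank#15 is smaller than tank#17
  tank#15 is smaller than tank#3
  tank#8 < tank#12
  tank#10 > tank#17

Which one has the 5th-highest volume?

tank#5

Piecing the relations together gives one ordering: tank#11 < tank#8 < tank#12 < tank#15 < tank#3 < tank#14 < tank#4 < tank#5 < tank#17 < tank#10 < tank#7 < tank#6.
Counting 5 from the largest end gives tank#5.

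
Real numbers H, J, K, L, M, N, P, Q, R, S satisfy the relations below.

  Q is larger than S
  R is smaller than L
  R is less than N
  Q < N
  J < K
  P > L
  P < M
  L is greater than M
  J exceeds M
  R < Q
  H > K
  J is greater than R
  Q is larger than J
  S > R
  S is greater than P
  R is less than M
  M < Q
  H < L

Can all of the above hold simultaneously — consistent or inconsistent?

We have P < M stated directly, yet also M < J < K < H < L < P by chaining the others — so M < P. Contradiction.

inconsistent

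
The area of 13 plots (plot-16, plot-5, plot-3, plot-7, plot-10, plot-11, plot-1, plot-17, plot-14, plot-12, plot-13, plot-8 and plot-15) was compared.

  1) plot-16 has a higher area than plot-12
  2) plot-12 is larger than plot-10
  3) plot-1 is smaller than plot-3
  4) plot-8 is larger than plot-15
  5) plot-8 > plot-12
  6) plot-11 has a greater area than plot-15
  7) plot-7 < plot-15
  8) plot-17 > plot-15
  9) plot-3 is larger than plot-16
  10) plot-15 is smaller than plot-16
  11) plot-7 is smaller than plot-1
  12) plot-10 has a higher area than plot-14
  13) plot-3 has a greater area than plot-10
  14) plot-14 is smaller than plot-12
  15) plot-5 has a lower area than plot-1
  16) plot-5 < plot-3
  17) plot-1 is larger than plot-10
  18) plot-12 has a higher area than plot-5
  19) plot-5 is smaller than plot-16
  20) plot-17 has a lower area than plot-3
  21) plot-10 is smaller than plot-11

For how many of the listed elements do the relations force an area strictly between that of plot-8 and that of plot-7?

The relations place plot-7 below plot-8. An element lies strictly between them when it is forced above plot-7 and also forced below plot-8.
Above plot-7: {plot-15, plot-17, plot-1, plot-11, plot-16, plot-3}. Below plot-8: {plot-14, plot-5, plot-15, plot-10, plot-12}.
Intersection: {plot-15} — 1.

1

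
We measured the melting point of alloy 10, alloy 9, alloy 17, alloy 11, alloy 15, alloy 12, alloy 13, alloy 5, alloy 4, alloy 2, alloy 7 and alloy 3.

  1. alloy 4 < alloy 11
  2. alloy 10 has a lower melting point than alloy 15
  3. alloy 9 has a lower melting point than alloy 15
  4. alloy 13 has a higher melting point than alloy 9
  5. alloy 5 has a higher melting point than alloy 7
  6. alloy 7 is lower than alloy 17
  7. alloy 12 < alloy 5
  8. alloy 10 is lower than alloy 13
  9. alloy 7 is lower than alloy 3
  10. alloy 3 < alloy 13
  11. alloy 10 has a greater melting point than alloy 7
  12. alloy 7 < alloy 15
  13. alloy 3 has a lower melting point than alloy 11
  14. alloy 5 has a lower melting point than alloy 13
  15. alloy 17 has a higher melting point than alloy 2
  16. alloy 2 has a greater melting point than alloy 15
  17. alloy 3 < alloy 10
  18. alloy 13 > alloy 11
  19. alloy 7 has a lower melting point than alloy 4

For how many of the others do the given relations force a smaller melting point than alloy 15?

Directly below alloy 15: alloy 7, alloy 10, alloy 9.
One step further: alloy 3 (4 so far).
Nothing else is reachable below alloy 15; 4 in all.

4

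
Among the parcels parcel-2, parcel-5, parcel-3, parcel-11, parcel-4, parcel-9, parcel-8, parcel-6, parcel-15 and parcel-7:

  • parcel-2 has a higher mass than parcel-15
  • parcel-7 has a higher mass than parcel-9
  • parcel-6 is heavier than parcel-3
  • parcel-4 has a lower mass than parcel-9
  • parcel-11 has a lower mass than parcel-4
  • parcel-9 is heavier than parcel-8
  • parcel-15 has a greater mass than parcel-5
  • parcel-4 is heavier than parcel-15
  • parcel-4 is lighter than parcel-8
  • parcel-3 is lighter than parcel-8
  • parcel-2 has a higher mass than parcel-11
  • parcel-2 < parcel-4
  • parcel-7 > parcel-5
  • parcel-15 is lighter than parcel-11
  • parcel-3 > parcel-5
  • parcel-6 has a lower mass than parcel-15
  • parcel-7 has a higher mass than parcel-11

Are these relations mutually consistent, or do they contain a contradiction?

Every relation is compatible with parcel-5 < parcel-3 < parcel-6 < parcel-15 < parcel-11 < parcel-2 < parcel-4 < parcel-8 < parcel-9 < parcel-7; the set is consistent.

consistent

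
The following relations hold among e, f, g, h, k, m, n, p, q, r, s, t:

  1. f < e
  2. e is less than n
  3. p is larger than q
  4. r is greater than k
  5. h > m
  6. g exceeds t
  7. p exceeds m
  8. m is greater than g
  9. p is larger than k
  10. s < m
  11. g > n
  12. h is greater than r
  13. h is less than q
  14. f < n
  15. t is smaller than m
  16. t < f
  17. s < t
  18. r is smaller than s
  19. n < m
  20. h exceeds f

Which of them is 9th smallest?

Chaining the given pairs: k < r < s < t < f < e < n < g < m < h < q < p.
Counting 9 from the smallest end gives m.

m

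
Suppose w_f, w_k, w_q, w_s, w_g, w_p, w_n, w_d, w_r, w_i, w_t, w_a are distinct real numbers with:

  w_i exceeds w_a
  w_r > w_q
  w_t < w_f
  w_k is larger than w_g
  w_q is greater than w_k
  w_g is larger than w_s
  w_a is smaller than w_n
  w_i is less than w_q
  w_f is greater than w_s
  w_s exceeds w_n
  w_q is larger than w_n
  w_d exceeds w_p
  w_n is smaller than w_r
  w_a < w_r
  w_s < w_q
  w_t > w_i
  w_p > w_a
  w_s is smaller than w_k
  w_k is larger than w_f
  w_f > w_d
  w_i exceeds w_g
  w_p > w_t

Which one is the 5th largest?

The consecutive relations fix a unique order: w_a < w_n < w_s < w_g < w_i < w_t < w_p < w_d < w_f < w_k < w_q < w_r.
Counting 5 from the largest end gives w_d.

w_d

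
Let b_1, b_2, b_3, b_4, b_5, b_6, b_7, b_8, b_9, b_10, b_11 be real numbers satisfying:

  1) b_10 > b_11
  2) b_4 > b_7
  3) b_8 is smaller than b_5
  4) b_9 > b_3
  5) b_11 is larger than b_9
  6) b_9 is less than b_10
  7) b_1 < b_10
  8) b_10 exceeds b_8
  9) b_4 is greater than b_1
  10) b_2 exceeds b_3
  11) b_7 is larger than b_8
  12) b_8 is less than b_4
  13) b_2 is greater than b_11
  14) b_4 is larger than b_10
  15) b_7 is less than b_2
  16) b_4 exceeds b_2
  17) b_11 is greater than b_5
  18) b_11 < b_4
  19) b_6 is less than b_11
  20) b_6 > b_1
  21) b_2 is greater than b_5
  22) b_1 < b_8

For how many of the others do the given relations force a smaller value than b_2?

From b_2 the given relations immediately reach b_3, b_7, b_5, b_11.
From those, b_6, b_8, b_9 — 7 in total.
From those, b_1 — 8 in total.
Nothing else is reachable below b_2; 8 in all.

8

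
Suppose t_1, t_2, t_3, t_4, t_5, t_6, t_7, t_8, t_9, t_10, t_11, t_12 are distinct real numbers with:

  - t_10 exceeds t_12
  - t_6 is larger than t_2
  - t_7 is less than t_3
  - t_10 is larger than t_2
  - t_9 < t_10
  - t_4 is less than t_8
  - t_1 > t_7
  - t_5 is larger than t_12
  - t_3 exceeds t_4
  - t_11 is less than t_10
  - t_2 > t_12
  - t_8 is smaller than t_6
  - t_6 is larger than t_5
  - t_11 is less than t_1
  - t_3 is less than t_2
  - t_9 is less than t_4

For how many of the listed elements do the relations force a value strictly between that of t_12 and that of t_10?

Chaining upward from t_12 reaches: t_5, t_2, t_6.
Chaining downward from t_10 reaches: t_11, t_9, t_4, t_7, t_3, t_2.
Strictly between t_12 and t_10 are those in both lists: t_2 — 1 element.

1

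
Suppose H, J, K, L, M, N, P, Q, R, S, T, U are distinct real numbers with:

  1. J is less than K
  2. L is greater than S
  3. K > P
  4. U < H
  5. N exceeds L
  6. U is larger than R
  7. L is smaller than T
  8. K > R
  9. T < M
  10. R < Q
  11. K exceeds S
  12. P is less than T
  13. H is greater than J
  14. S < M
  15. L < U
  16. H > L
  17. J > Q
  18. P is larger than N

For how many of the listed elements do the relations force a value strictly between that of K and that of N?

The relations place N below K. An element lies strictly between them when it is forced above N and also forced below K.
Above N: {P, T, M}. Below K: {R, S, L, Q, J, P}.
Intersection: {P} — 1.

1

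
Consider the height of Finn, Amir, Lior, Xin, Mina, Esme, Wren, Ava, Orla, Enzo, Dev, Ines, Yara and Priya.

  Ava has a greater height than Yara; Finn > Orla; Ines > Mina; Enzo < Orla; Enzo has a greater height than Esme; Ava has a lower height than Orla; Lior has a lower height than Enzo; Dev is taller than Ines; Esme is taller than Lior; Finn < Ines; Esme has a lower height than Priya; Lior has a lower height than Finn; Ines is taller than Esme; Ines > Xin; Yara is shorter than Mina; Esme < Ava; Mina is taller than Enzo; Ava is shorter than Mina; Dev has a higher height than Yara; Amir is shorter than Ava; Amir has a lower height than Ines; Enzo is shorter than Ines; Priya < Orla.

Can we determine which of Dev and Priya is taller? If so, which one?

Priya < Orla and Orla < Finn give Priya < Finn.
With Finn < Ines: Priya < Orla < Finn < Ines.
With Ines < Dev: Priya < Orla < Finn < Ines < Dev.
So Dev is taller.

Dev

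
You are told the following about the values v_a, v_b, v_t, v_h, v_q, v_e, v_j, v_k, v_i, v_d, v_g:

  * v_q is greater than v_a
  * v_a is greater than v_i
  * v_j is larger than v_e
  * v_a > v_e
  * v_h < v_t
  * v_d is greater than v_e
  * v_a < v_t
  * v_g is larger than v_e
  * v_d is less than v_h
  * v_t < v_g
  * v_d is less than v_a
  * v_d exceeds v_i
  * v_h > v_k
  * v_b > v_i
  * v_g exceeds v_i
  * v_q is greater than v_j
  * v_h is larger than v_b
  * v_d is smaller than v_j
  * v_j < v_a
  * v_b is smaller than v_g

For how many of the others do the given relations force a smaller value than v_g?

The elements the relations force below v_g are v_i, v_e, v_k, v_d, v_j, v_b, v_a, v_h, v_t — no chain reaches any other.
That is 9.

9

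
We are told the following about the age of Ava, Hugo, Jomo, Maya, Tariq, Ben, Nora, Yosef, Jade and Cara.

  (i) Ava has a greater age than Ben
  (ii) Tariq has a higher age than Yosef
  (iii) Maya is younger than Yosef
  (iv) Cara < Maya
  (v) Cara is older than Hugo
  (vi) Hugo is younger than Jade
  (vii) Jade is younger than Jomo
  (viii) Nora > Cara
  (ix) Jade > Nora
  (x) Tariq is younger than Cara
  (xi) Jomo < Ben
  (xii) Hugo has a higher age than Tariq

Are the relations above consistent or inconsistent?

Chaining the given relations yields Maya < Yosef < Tariq < Hugo < Cara, so Maya < Cara. But one relation states Cara < Maya. These cannot both hold.

inconsistent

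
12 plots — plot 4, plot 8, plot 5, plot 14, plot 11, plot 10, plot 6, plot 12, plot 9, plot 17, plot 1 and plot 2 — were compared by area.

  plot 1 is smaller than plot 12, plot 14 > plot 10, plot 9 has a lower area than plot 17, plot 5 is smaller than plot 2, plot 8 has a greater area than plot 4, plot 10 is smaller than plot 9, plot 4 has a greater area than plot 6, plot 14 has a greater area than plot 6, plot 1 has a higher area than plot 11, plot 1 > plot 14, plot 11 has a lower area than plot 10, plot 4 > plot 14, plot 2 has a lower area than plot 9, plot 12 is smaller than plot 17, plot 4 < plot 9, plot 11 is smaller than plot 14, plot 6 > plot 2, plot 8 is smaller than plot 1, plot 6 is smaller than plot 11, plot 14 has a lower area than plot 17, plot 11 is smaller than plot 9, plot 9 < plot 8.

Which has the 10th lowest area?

plot 1

Piecing the relations together gives one ordering: plot 5 < plot 2 < plot 6 < plot 11 < plot 10 < plot 14 < plot 4 < plot 9 < plot 8 < plot 1 < plot 12 < plot 17.
The 10th smallest is plot 1.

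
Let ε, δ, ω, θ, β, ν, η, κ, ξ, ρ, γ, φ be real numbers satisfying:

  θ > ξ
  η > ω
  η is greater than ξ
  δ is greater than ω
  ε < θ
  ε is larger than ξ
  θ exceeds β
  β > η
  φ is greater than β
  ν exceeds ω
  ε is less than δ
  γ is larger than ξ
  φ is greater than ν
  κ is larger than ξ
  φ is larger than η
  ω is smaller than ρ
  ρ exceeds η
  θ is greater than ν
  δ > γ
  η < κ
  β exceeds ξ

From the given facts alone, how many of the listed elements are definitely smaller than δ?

Directly below δ: ε, ω, γ.
One step further: ξ (4 so far).
No other element is forced below δ by the given relations, so the count is 4.

4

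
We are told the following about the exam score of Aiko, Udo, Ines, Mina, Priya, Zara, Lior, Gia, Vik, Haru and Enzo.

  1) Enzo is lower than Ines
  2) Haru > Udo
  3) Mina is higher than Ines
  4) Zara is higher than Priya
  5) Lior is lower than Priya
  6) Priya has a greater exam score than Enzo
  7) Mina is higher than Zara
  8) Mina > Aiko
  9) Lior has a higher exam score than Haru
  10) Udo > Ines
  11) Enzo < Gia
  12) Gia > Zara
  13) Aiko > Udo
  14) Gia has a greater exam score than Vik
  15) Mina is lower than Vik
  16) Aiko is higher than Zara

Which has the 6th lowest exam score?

The consecutive relations fix a unique order: Enzo < Ines < Udo < Haru < Lior < Priya < Zara < Aiko < Mina < Vik < Gia.
The 6th smallest is Priya.

Priya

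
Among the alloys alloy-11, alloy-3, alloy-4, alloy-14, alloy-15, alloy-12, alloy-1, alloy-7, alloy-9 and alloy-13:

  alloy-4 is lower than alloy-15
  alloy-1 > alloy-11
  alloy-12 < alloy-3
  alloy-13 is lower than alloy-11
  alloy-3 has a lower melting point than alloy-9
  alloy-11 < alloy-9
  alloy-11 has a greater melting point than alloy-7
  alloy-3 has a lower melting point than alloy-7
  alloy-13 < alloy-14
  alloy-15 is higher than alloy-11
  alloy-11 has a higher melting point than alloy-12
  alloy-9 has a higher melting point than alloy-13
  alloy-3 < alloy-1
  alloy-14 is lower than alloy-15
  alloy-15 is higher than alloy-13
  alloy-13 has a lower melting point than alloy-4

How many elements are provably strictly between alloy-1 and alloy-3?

2

The relations place alloy-3 below alloy-1. An element lies strictly between them when it is forced above alloy-3 and also forced below alloy-1.
Above alloy-3: {alloy-7, alloy-11, alloy-9, alloy-15}. Below alloy-1: {alloy-13, alloy-12, alloy-7, alloy-11}.
Intersection: {alloy-7, alloy-11} — 2.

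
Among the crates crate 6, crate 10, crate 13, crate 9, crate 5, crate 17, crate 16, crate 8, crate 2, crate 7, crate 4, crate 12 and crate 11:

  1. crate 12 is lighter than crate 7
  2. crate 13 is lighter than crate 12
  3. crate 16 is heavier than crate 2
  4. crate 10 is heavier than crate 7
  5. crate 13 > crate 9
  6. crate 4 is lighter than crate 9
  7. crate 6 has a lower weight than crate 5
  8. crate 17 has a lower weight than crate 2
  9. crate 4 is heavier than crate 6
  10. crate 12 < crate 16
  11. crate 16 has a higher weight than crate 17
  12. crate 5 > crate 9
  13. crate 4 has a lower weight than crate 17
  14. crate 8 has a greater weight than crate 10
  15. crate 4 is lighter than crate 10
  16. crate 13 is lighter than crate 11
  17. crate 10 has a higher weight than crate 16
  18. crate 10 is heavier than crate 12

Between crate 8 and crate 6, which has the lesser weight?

Chaining the given relations: crate 6 < crate 4 < crate 9 < crate 13 < crate 12 < crate 7 < crate 10 < crate 8.
So crate 6 < crate 8; crate 6 is the lighter of the two.

crate 6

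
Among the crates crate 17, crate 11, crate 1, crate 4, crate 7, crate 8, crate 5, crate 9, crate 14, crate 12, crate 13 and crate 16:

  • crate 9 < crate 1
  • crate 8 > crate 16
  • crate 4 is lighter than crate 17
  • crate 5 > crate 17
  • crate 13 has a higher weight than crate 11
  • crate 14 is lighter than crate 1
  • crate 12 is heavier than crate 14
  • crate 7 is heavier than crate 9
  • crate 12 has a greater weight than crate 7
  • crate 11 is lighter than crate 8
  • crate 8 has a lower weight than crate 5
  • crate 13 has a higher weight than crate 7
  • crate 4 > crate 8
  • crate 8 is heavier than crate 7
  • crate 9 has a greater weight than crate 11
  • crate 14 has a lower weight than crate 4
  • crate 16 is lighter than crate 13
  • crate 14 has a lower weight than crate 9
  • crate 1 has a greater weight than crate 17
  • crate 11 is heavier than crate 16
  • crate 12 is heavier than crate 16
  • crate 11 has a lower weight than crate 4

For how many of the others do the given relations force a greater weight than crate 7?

The elements the relations force above crate 7 are crate 8, crate 12, crate 4, crate 13, crate 17, crate 5, crate 1 — no chain reaches any other.
That is 7.

7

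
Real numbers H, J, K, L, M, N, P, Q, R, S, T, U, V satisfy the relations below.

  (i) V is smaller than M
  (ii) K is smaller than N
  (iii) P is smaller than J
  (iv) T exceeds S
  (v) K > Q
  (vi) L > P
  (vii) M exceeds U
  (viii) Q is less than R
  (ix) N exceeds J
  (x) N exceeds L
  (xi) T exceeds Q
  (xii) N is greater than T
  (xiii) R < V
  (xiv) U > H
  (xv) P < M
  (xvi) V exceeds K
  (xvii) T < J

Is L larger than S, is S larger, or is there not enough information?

Following every chain through S: above S we get T, J, N.
L is not reached, and no chain runs the other way from L to S.
So the given relations leave the order of S and L undetermined.

undetermined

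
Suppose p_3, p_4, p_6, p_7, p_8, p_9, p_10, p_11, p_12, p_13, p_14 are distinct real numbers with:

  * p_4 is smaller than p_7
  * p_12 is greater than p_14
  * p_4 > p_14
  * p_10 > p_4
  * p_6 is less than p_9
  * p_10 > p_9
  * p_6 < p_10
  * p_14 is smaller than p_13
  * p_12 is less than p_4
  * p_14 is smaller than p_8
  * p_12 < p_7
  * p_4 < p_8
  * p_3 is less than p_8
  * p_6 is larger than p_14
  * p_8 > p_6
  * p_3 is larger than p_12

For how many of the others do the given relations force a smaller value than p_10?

5

Directly below p_10: p_4, p_6, p_9.
One step further: p_14, p_12 (5 so far).
Nothing else is reachable below p_10; 5 in all.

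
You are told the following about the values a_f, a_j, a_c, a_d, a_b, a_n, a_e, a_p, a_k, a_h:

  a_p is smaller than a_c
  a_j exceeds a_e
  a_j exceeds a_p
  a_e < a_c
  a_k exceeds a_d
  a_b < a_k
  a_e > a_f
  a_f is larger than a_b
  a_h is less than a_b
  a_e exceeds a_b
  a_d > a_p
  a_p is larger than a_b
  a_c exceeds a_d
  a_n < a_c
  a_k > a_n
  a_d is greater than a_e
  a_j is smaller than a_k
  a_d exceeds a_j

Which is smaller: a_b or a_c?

a_b

Link the given pairs in sequence: a_b < a_f; a_f < a_e; a_e < a_j; a_j < a_d; a_d < a_c.
Chaining these gives a_b < a_f < a_e < a_j < a_d < a_c.
So a_b < a_c; a_b is the smaller of the two.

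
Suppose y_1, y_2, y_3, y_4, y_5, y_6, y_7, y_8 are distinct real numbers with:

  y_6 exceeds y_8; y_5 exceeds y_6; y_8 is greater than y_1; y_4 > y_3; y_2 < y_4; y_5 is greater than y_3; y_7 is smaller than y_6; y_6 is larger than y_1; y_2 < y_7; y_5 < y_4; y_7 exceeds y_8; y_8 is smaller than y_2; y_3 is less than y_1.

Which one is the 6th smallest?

Piecing the relations together gives one ordering: y_3 < y_1 < y_8 < y_2 < y_7 < y_6 < y_5 < y_4.
Counting 6 from the smallest end gives y_6.

y_6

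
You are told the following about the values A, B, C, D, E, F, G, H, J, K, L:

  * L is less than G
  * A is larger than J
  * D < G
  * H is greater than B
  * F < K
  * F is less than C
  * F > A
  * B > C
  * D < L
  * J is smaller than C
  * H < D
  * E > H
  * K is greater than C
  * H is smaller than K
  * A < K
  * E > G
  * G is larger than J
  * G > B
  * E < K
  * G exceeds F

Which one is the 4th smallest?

C

Piecing the relations together gives one ordering: J < A < F < C < B < H < D < L < G < E < K.
Counting 4 from the smallest end gives C.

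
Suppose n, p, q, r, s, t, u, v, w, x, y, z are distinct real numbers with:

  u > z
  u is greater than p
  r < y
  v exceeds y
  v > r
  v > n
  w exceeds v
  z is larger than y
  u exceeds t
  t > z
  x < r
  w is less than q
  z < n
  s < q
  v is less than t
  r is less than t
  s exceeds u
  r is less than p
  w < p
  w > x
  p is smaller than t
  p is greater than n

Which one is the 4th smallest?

z

Chaining the given pairs: x < r < y < z < n < v < w < p < t < u < s < q.
The 4th smallest is z.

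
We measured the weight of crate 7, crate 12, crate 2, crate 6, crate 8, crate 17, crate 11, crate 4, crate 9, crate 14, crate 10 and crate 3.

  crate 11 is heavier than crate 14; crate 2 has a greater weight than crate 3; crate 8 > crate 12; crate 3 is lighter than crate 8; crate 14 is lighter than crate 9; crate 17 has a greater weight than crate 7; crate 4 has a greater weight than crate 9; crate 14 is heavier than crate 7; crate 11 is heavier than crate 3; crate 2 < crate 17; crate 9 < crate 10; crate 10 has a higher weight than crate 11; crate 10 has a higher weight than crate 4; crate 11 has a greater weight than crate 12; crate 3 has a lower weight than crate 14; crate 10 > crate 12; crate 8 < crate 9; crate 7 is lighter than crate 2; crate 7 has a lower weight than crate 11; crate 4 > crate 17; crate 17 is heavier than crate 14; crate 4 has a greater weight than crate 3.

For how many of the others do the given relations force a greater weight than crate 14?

Directly above crate 14: crate 11, crate 17, crate 9.
One step further: crate 4, crate 10 (5 so far).
No other element is forced above crate 14 by the given relations, so the count is 5.

5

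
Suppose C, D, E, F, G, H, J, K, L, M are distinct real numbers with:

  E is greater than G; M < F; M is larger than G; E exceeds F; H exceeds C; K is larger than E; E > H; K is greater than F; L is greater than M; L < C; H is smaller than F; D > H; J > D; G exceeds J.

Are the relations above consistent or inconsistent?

We have M < L stated directly, yet also L < C < H < D < J < G < M by chaining the others — so L < M. Contradiction.

inconsistent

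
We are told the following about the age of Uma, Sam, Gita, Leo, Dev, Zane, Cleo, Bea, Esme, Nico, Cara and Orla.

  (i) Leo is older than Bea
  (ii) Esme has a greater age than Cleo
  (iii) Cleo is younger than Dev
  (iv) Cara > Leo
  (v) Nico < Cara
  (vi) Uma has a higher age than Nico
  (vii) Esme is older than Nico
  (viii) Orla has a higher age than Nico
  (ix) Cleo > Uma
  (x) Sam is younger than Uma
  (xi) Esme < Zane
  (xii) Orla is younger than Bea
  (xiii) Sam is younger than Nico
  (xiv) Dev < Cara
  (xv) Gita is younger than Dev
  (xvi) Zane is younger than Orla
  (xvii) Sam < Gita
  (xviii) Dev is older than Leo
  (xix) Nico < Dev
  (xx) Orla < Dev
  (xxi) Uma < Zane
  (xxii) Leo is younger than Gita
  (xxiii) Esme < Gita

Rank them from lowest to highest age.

Sam < Nico < Uma < Cleo < Esme < Zane < Orla < Bea < Leo < Gita < Dev < Cara

Each adjacent pair is fixed by a given relation: Sam < Nico; Nico < Uma; Uma < Cleo; Cleo < Esme; Esme < Zane; Zane < Orla; Orla < Bea; Bea < Leo; Leo < Gita; Gita < Dev; Dev < Cara. Chaining them end to end gives the full order.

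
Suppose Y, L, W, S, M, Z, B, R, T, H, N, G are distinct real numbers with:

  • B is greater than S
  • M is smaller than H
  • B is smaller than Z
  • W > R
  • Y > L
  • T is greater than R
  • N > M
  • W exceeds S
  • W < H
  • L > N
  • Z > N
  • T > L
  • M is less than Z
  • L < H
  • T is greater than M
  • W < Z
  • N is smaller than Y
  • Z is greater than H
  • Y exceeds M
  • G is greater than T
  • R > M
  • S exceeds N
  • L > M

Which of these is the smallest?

R is not least since M < R; N is not least since M < N; L is not least since M < L; T is not least since L < T; S is not least since N < S; Y is not least since L < Y; G is not least since T < G; W is not least since R < W; B is not least since S < B; H is not least since L < H; Z is not least since B < Z.
Only M has nothing below it, so M is the smallest.

M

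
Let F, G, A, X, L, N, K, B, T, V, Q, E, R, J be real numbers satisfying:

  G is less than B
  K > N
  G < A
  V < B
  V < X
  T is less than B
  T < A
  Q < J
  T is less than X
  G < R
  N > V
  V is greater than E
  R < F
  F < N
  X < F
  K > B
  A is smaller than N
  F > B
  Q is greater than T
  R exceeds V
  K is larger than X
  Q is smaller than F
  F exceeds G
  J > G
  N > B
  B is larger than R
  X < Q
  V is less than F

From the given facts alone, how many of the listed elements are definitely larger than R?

Directly above R: B, F.
One step further: N, K (4 so far).
Nothing else is reachable above R; 4 in all.

4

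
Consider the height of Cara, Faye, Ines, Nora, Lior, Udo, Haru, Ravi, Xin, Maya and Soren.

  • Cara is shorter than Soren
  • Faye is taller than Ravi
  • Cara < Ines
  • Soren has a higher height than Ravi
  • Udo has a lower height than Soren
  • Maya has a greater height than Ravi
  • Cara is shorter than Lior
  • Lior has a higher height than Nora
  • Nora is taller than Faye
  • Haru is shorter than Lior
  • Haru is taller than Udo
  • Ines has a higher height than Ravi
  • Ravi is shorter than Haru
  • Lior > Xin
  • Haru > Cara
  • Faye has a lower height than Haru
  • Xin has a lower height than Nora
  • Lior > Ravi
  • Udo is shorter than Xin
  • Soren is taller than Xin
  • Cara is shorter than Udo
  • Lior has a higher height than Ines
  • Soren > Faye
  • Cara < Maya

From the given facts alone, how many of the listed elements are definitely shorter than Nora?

The elements the relations force below Nora are Cara, Ravi, Udo, Xin, Faye — no chain reaches any other.
That is 5.

5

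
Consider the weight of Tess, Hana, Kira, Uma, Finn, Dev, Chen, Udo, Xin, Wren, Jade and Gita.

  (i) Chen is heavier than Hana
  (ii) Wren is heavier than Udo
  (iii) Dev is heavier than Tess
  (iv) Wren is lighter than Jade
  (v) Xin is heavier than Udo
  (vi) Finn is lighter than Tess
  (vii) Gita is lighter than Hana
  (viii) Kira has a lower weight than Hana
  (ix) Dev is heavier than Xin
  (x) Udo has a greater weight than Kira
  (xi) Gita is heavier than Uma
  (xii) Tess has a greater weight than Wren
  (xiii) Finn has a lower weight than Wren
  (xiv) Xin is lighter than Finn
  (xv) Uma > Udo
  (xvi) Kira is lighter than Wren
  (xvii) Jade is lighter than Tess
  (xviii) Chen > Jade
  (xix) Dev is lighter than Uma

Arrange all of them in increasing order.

Nothing is placed below Kira, so it is least; from there Kira < Udo; Udo < Xin; Xin < Finn; Finn < Wren; Wren < Jade; Jade < Tess; Tess < Dev; Dev < Uma; Uma < Gita; Gita < Hana; Hana < Chen, each given directly.

Kira < Udo < Xin < Finn < Wren < Jade < Tess < Dev < Uma < Gita < Hana < Chen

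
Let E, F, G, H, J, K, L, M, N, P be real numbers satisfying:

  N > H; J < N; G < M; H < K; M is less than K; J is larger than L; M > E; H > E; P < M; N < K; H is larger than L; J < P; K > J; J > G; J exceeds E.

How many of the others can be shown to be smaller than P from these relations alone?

From P the given relations immediately reach J.
From those, L, G, E — 4 in total.
Nothing else is reachable below P; 4 in all.

4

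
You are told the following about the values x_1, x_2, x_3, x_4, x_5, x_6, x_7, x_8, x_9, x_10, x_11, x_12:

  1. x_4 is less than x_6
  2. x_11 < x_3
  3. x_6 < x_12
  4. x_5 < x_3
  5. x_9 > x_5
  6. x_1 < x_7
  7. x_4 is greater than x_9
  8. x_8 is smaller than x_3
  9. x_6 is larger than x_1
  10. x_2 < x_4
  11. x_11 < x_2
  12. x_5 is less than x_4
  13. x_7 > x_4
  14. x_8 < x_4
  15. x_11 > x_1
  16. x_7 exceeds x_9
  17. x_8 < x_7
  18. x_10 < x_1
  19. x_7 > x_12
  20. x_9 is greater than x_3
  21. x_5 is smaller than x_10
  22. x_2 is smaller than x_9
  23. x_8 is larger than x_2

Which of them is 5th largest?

x_9

Chaining the given pairs: x_5 < x_10 < x_1 < x_11 < x_2 < x_8 < x_3 < x_9 < x_4 < x_6 < x_12 < x_7.
The 5th largest is x_9.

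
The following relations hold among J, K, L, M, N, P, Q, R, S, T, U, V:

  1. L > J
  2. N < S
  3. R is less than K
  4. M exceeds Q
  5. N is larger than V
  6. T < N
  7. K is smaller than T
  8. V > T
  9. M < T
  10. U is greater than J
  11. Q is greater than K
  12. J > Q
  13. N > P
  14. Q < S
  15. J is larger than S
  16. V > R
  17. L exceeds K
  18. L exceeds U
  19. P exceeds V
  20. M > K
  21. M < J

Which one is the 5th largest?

The consecutive relations fix a unique order: R < K < Q < M < T < V < P < N < S < J < U < L.
Counting 5 from the largest end gives N.

N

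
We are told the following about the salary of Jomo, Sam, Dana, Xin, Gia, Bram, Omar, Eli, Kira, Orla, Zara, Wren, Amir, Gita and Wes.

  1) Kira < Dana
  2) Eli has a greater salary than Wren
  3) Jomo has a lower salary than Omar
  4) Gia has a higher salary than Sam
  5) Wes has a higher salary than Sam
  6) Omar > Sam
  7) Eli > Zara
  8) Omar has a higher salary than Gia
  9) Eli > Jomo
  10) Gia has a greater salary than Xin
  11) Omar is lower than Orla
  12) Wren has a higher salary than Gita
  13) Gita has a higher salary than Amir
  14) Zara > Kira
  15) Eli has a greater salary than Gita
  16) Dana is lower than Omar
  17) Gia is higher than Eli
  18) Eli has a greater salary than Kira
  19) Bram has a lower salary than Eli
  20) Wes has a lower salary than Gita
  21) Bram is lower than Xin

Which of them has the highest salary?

Chaining downward from Orla: directly below it, Omar; then Sam, Dana, Jomo, Gia; then Kira, Xin, Eli; then Bram, Zara, Gita, Wren; then Wes, Amir.
That covers every other element, and nothing is given above Orla, so Orla is the highest salary.

Orla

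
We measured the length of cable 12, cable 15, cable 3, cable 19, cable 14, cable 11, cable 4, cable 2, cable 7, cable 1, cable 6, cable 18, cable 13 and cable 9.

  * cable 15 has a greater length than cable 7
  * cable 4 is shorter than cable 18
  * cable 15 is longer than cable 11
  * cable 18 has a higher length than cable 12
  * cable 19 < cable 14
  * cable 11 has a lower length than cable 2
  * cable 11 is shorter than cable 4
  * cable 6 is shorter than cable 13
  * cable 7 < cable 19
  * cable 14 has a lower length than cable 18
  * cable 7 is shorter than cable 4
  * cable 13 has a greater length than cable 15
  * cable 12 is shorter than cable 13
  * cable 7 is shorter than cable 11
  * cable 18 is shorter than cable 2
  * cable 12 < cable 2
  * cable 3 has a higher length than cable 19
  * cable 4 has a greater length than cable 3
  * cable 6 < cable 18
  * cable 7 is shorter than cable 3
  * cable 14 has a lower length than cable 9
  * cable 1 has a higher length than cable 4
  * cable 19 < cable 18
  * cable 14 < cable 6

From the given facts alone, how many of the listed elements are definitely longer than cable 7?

12

The elements the relations force above cable 7 are cable 11, cable 19, cable 3, cable 14, cable 15, cable 4, cable 6, cable 13, cable 9, cable 18, cable 2, cable 1 — no chain reaches any other.
That is 12.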